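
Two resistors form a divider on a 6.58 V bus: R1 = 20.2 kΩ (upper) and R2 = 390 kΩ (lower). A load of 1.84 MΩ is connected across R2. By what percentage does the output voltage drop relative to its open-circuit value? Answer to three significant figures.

1.03 %

The divider's output (Thévenin) resistance is R1‖R2 = 19.21 kΩ.
Fractional drop under load = R_th/(R_th + R_L) = 19.21 / (19.21 + 1840) = 0.01033.
So the output falls by 1.03 %.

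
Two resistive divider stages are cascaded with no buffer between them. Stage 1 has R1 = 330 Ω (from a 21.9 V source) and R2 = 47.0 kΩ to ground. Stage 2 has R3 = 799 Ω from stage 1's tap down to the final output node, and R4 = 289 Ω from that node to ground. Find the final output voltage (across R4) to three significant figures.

Stage 2 presents R3+R4 = 1088 Ω as a load on stage 1's tap.
Stage 1's lower leg becomes R2‖(R3+R4) = 1063 Ω, so V_mid = 21.9 × 1063/1393 = 16.71 V.
Stage 2 is itself unloaded: V_out = V_mid × R4/(R3+R4) = 16.71 × 289/1088 = 4.44 V.

V_out ≈ 4.44 V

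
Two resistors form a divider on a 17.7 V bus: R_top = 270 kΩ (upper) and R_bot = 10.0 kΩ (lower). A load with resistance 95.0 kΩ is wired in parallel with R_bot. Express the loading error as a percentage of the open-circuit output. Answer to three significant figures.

The divider's output (Thévenin) resistance is R_top‖R_bot = 9.643 kΩ.
Fractional drop under load = R_th/(R_th + R_L) = 9.643 / (9.643 + 95.0) = 0.09215.
So the output falls by 9.22 %.

9.22 %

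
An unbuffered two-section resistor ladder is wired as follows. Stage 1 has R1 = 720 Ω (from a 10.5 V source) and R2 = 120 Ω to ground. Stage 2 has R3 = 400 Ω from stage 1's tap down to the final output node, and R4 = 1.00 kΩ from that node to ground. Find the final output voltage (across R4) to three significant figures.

Stage 2 presents R3+R4 = 1400 Ω as a load on stage 1's tap.
Stage 1's lower leg becomes R2‖(R3+R4) = 110.5 Ω, so V_mid = 10.5 × 110.5/830.5 = 1.397 V.
Stage 2 is itself unloaded: V_out = V_mid × R4/(R3+R4) = 1.397 × 1000/1400 = 0.998 V.

V_out ≈ 0.998 V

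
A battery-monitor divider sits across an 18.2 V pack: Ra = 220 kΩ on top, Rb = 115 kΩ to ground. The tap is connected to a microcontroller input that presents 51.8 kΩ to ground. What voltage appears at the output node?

The load sits in parallel with Rb: Rb‖R_L = (115 × 51.8) / (115 + 51.8) = 35.71 kΩ.
V_out = 18.2 × 35.71 / (220 + 35.71) = 18.2 × 35.71/255.7 = 2.54 V.

V_out ≈ 2.54 V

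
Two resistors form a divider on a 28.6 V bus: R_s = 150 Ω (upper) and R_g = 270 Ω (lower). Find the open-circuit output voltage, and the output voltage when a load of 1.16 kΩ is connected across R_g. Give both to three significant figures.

Unloaded: 18.4 V; loaded: 17.0 V

Open-circuit: V = 28.6 × 270/(150 + 270) = 18.4 V.
With the load, R_g becomes R_g‖R_L = 219.0 Ω, so V = 28.6 × 219.0/369.0 = 17.0 V.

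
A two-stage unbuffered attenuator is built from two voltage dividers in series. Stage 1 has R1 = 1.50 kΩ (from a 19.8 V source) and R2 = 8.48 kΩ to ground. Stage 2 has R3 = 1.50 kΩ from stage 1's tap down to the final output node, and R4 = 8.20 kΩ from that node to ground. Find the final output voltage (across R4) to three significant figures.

V_out ≈ 12.6 V

Stage 2 presents R3+R4 = 9.700 kΩ as a load on stage 1's tap.
Stage 1's lower leg becomes R2‖(R3+R4) = 4.525 kΩ, so V_mid = 19.8 × 4.525/6.025 = 14.87 V.
Stage 2 is itself unloaded: V_out = V_mid × R4/(R3+R4) = 14.87 × 8.20/9.700 = 12.6 V.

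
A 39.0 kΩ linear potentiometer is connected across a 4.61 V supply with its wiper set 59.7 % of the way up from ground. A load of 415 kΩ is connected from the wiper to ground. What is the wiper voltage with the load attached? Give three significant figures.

V ≈ 2.69 V

The wiper splits the pot into (1−α)R = 15.72 kΩ above and αR = 23.28 kΩ below.
Lower section ‖ load = 22.05 kΩ.
V_wiper = 4.61 × 22.05/(15.72 + 22.05) = 2.69 V.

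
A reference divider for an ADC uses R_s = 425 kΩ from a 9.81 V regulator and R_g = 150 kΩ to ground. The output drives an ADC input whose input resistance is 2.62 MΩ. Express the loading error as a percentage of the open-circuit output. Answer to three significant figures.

4.06 %

The divider's output (Thévenin) resistance is R_s‖R_g = 110.9 kΩ.
Fractional drop under load = R_th/(R_th + R_L) = 110.9 / (110.9 + 2620) = 0.04060.
So the output falls by 4.06 %.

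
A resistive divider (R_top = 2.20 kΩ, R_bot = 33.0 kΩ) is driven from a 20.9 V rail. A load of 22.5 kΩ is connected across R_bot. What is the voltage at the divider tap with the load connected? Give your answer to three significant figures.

V_out ≈ 17.9 V

The load sits in parallel with R_bot: R_bot‖R_L = (33.0 × 22.5) / (33.0 + 22.5) = 13.38 kΩ.
V_out = 20.9 × 13.38 / (2.20 + 13.38) = 20.9 × 13.38/15.58 = 17.9 V.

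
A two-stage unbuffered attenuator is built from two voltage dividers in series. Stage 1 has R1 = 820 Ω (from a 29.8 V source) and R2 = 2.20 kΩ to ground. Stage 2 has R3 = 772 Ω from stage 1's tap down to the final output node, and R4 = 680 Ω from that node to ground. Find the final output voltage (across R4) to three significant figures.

V_out ≈ 7.20 V

Stage 2 presents R3+R4 = 1452 Ω as a load on stage 1's tap.
Stage 1's lower leg becomes R2‖(R3+R4) = 874.7 Ω, so V_mid = 29.8 × 874.7/1695 = 15.38 V.
Stage 2 is itself unloaded: V_out = V_mid × R4/(R3+R4) = 15.38 × 680/1452 = 7.20 V.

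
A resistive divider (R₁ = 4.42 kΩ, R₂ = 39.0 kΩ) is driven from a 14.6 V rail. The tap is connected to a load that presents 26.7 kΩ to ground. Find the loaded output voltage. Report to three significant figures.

V_out ≈ 11.4 V

The load sits in parallel with R₂: R₂‖R_L = (39.0 × 26.7) / (39.0 + 26.7) = 15.85 kΩ.
V_out = 14.6 × 15.85 / (4.42 + 15.85) = 14.6 × 15.85/20.27 = 11.4 V.
(Unloaded it would have been 13.1 V.)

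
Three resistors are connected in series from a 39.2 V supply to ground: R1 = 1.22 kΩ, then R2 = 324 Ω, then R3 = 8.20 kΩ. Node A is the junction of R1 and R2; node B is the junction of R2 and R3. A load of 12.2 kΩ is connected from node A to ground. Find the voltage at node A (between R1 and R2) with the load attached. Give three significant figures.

V ≈ 31.5 V

Below node A the series string R2+R3 = 8524 Ω sits in parallel with the 12200 Ω load: 5018 Ω.
V_A = 39.2 × 5018/(1220 + 5018) = 31.5 V.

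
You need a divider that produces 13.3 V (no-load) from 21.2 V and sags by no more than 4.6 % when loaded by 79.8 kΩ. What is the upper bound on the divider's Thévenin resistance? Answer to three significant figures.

Loading drop = R_th/(R_th + R_L) ≤ 0.0460, so R_th ≤ R_L · ε/(1−ε) = 79.8 kΩ × 0.0460/0.9540 = 3.85 kΩ.
(Any R1, R2 with R2/(R1+R2) = 0.627 and R1‖R2 ≤ 3.85 kΩ will meet the spec.)

R_th ≤ 3.85 kΩ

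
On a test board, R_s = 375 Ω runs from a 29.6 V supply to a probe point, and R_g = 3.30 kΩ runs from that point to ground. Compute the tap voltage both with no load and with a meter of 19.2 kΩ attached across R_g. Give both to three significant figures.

Unloaded: 26.6 V; loaded: 26.1 V

Open-circuit: V = 29.6 × 3300/(375 + 3300) = 26.6 V.
With the load, R_g becomes R_g‖R_L = 2816 Ω, so V = 29.6 × 2816/3191 = 26.1 V.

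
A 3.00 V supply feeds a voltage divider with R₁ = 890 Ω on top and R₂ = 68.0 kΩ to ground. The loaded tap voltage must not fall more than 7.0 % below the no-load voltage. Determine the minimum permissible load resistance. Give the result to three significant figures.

R_L(min) ≈ 11.7 kΩ

Output resistance R_th = R₁‖R₂ = (890 × 68000)/68890 = 878.5 Ω.
The fractional drop is R_th/(R_th + R_L); requiring this ≤ 0.0700 gives R_L ≥ R_th(1/0.0700 − 1) = 878.5 × 13.29 = 11.7 kΩ.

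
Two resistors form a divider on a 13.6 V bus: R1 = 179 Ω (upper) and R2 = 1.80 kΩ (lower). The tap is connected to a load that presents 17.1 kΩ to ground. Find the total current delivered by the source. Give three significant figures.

I ≈ 7.52 mA

R2‖R_L = 1629 Ω, so the source sees R1 + R2‖R_L = 1808 Ω.
I = 13.6 V / 1808 Ω = 7.52 mA.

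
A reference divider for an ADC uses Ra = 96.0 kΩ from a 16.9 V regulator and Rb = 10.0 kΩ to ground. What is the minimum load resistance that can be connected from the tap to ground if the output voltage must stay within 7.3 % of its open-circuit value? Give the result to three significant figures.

R_L(min) ≈ 115 kΩ

Output resistance R_th = Ra‖Rb = (96.0 × 10.0)/106.0 = 9.057 kΩ.
The fractional drop is R_th/(R_th + R_L); requiring this ≤ 0.0730 gives R_L ≥ R_th(1/0.0730 − 1) = 9.057 × 12.70 = 115 kΩ.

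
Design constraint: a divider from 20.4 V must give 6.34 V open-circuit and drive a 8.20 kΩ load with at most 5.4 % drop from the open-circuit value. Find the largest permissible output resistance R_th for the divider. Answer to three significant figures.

R_th ≤ 468 Ω

Loading drop = R_th/(R_th + R_L) ≤ 0.0540, so R_th ≤ R_L · ε/(1−ε) = 8.20 kΩ × 0.0540/0.9460 = 468 Ω.
(Any R1, R2 with R2/(R1+R2) = 0.311 and R1‖R2 ≤ 468 Ω will meet the spec.)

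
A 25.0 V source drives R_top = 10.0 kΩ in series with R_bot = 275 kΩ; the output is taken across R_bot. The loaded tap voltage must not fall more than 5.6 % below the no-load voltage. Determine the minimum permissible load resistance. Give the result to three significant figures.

R_L(min) ≈ 163 kΩ

Output resistance R_th = R_top‖R_bot = (10.0 × 275)/285.0 = 9.649 kΩ.
The fractional drop is R_th/(R_th + R_L); requiring this ≤ 0.0560 gives R_L ≥ R_th(1/0.0560 − 1) = 9.649 × 16.86 = 163 kΩ.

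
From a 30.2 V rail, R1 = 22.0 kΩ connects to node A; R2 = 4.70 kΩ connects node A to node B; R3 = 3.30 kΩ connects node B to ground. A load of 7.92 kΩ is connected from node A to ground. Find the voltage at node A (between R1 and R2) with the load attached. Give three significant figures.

V ≈ 4.63 V

Below node A the series string R2+R3 = 8.000 kΩ sits in parallel with the 7.92 kΩ load: 3.980 kΩ.
V_A = 30.2 × 3.980/(22.0 + 3.980) = 4.63 V.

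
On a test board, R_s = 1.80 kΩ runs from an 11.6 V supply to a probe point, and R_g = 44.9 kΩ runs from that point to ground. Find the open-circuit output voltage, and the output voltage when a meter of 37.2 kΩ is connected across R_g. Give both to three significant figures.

Open-circuit: V = 11.6 × 44.9/(1.80 + 44.9) = 11.2 V.
With the load, R_g becomes R_g‖R_L = 20.34 kΩ, so V = 11.6 × 20.34/22.14 = 10.7 V.

Unloaded: 11.2 V; loaded: 10.7 V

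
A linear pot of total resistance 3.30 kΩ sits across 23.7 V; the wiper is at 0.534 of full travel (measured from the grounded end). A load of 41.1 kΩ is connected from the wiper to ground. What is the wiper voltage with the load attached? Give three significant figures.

The wiper splits the pot into (1−α)R = 1.538 kΩ above and αR = 1.762 kΩ below.
Lower section ‖ load = 1.690 kΩ.
V_wiper = 23.7 × 1.690/(1.538 + 1.690) = 12.4 V.

V ≈ 12.4 V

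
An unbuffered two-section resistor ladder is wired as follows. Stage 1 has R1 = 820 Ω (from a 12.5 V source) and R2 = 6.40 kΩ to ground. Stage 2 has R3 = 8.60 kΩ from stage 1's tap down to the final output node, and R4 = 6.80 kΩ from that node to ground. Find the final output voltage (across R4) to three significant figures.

Stage 2 presents R3+R4 = 15400 Ω as a load on stage 1's tap.
Stage 1's lower leg becomes R2‖(R3+R4) = 4521 Ω, so V_mid = 12.5 × 4521/5341 = 10.58 V.
Stage 2 is itself unloaded: V_out = V_mid × R4/(R3+R4) = 10.58 × 6800/15400 = 4.67 V.

V_out ≈ 4.67 V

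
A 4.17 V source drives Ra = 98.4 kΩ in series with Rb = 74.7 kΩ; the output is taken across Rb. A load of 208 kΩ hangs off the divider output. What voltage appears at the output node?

The load sits in parallel with Rb: Rb‖R_L = (74.7 × 208) / (74.7 + 208) = 54.96 kΩ.
V_out = 4.17 × 54.96 / (98.4 + 54.96) = 4.17 × 54.96/153.4 = 1.49 V.

V_out ≈ 1.49 V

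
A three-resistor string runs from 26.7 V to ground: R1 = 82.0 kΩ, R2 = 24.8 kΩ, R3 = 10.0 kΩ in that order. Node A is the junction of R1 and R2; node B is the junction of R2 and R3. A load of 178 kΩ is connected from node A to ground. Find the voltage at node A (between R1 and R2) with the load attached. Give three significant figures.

V ≈ 7.00 V

Below node A the series string R2+R3 = 34.80 kΩ sits in parallel with the 178 kΩ load: 29.11 kΩ.
V_A = 26.7 × 29.11/(82.0 + 29.11) = 7.00 V.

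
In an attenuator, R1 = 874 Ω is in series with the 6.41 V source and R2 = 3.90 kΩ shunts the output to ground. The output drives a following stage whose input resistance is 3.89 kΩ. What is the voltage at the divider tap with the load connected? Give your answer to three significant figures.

The load sits in parallel with R2: R2‖R_L = (3900 × 3890) / (3900 + 3890) = 1947 Ω.
V_out = 6.41 × 1947 / (874 + 1947) = 6.41 × 1947/2821 = 4.42 V.

V_out ≈ 4.42 V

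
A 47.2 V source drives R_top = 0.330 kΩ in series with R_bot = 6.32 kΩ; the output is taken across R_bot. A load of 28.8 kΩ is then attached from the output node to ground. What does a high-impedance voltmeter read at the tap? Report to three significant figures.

The load sits in parallel with R_bot: R_bot‖R_L = (6320 × 28800) / (6320 + 28800) = 5183 Ω.
V_out = 47.2 × 5183 / (330 + 5183) = 47.2 × 5183/5513 = 44.4 V.

V_out ≈ 44.4 V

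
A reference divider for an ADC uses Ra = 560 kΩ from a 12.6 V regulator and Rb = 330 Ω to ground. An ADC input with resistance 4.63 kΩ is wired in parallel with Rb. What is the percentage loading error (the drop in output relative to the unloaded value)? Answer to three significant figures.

The divider's output (Thévenin) resistance is Ra‖Rb = 329.8 Ω.
Fractional drop under load = R_th/(R_th + R_L) = 329.8 / (329.8 + 4630) = 0.06650.
So the output falls by 6.65 %.

6.65 %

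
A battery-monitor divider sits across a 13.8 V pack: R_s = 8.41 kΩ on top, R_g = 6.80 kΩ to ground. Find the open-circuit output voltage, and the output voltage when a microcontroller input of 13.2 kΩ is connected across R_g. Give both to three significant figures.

Open-circuit: V = 13.8 × 6.80/(8.41 + 6.80) = 6.17 V.
With the load, R_g becomes R_g‖R_L = 4.488 kΩ, so V = 13.8 × 4.488/12.90 = 4.80 V.

Unloaded: 6.17 V; loaded: 4.80 V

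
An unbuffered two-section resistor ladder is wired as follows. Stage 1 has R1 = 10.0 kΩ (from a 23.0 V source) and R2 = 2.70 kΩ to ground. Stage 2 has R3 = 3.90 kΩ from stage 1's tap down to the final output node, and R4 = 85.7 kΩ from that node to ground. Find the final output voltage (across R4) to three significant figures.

Stage 2 presents R3+R4 = 89.60 kΩ as a load on stage 1's tap.
Stage 1's lower leg becomes R2‖(R3+R4) = 2.621 kΩ, so V_mid = 23.0 × 2.621/12.62 = 4.776 V.
Stage 2 is itself unloaded: V_out = V_mid × R4/(R3+R4) = 4.776 × 85.7/89.60 = 4.57 V.

V_out ≈ 4.57 V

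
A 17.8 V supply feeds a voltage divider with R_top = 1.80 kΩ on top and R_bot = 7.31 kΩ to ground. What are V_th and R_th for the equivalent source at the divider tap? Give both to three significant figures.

V_th = 14.3 V, R_th = 1.44 kΩ

V_th is the open-circuit tap voltage: 17.8 × 7.31/(1.80 + 7.31) = 14.3 V.
With the supply zeroed, R_top and R_bot appear in parallel from the tap: R_th = R_top‖R_bot = (1.80 × 7.31)/9.110 = 1.44 kΩ.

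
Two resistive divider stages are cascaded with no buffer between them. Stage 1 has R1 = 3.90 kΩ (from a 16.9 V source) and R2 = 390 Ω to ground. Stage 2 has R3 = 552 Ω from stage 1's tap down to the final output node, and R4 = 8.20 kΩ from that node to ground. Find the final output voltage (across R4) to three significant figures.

V_out ≈ 1.38 V

Stage 2 presents R3+R4 = 8752 Ω as a load on stage 1's tap.
Stage 1's lower leg becomes R2‖(R3+R4) = 373.4 Ω, so V_mid = 16.9 × 373.4/4273 = 1.477 V.
Stage 2 is itself unloaded: V_out = V_mid × R4/(R3+R4) = 1.477 × 8200/8752 = 1.38 V.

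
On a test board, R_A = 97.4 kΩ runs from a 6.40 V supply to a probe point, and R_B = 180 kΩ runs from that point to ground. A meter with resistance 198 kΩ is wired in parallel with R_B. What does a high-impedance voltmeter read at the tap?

The load sits in parallel with R_B: R_B‖R_L = (180 × 198) / (180 + 198) = 94.29 kΩ.
V_out = 6.40 × 94.29 / (97.4 + 94.29) = 6.40 × 94.29/191.7 = 3.15 V.
(Unloaded it would have been 4.15 V.)

V_out ≈ 3.15 V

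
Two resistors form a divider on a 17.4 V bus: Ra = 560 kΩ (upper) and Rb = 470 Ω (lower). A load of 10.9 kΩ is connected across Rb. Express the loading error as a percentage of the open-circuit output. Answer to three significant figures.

The divider's output (Thévenin) resistance is Ra‖Rb = 469.6 Ω.
Fractional drop under load = R_th/(R_th + R_L) = 469.6 / (469.6 + 10900) = 0.04130.
So the output falls by 4.13 %.

4.13 %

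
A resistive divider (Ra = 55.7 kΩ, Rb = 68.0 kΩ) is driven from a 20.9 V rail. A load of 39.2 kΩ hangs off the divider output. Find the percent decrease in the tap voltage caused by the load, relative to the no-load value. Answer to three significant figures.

Unloaded V = 20.9 × 68.0/123.7 = 11.49 V.
Loaded: Rb‖R_L = 24.87 kΩ, giving V = 20.9 × 24.87/80.57 = 6.451 V.
Drop = (11.49 − 6.451) / 11.49 = 43.9 %.

43.9 %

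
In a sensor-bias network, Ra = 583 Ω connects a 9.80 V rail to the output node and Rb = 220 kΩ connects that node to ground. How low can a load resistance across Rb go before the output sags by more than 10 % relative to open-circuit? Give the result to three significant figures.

Output resistance R_th = Ra‖Rb = (583 × 220000)/220600 = 581.5 Ω.
The fractional drop is R_th/(R_th + R_L); requiring this ≤ 0.100 gives R_L ≥ R_th(1/0.100 − 1) = 581.5 × 9.000 = 5.23 kΩ.

R_L(min) ≈ 5.23 kΩ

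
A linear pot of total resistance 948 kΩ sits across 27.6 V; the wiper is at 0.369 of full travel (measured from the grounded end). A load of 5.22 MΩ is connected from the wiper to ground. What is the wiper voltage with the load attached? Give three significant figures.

The wiper splits the pot into (1−α)R = 598.2 kΩ above and αR = 349.8 kΩ below.
Lower section ‖ load = 327.8 kΩ.
V_wiper = 27.6 × 327.8/(598.2 + 327.8) = 9.77 V.

V ≈ 9.77 V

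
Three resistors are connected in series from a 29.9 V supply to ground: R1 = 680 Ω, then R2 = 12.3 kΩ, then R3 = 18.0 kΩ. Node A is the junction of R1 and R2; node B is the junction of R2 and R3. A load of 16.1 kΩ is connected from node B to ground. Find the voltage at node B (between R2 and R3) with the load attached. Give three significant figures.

At node B, R3 is in parallel with the load: R3‖R_L = 8499 Ω.
Below node A the resistance is R2 + (R3‖R_L) = 20800 Ω, so V_A = 29.9 × 20800/21480 = 28.95 V.
Then V_B = V_A × (R3‖R_L)/(R2 + R3‖R_L) = 28.95 × 8499/20800 = 11.8 V.

V ≈ 11.8 V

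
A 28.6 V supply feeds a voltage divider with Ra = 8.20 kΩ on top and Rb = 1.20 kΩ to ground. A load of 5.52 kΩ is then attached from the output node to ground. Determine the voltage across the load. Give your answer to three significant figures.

The load sits in parallel with Rb: Rb‖R_L = (1.20 × 5.52) / (1.20 + 5.52) = 0.9857 kΩ.
V_out = 28.6 × 0.9857 / (8.20 + 0.9857) = 28.6 × 0.9857/9.186 = 3.07 V.

V_out ≈ 3.07 V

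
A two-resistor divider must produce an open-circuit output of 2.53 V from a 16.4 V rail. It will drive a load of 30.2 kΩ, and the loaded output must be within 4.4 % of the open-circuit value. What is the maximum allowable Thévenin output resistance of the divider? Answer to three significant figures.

Loading drop = R_th/(R_th + R_L) ≤ 0.0440, so R_th ≤ R_L · ε/(1−ε) = 30.2 kΩ × 0.0440/0.9560 = 1.39 kΩ.
(Any R1, R2 with R2/(R1+R2) = 0.154 and R1‖R2 ≤ 1.39 kΩ will meet the spec.)

R_th ≤ 1.39 kΩ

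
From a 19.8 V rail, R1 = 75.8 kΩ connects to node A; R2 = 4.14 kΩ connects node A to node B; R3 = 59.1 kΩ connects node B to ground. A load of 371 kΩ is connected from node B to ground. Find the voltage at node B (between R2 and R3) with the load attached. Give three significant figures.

At node B, R3 is in parallel with the load: R3‖R_L = 50.98 kΩ.
Below node A the resistance is R2 + (R3‖R_L) = 55.12 kΩ, so V_A = 19.8 × 55.12/130.9 = 8.336 V.
Then V_B = V_A × (R3‖R_L)/(R2 + R3‖R_L) = 8.336 × 50.98/55.12 = 7.71 V.

V ≈ 7.71 V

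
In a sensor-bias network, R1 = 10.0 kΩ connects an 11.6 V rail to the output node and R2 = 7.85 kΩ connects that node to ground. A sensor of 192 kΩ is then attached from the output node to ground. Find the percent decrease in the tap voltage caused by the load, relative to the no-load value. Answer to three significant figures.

The divider's output (Thévenin) resistance is R1‖R2 = 4.398 kΩ.
Fractional drop under load = R_th/(R_th + R_L) = 4.398 / (4.398 + 192) = 0.02239.
So the output falls by 2.24 %.

2.24 %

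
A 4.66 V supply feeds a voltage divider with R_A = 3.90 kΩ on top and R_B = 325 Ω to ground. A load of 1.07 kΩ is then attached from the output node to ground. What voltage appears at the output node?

V_out ≈ 0.280 V

The load sits in parallel with R_B: R_B‖R_L = (325 × 1070) / (325 + 1070) = 249.3 Ω.
V_out = 4.66 × 249.3 / (3900 + 249.3) = 4.66 × 249.3/4149 = 0.280 V.
(Unloaded it would have been 0.358 V.)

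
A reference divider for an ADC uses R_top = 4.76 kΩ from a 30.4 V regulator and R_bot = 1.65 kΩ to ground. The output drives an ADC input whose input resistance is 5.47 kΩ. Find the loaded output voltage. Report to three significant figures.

The load sits in parallel with R_bot: R_bot‖R_L = (1.65 × 5.47) / (1.65 + 5.47) = 1.268 kΩ.
V_out = 30.4 × 1.268 / (4.76 + 1.268) = 30.4 × 1.268/6.028 = 6.39 V.

V_out ≈ 6.39 V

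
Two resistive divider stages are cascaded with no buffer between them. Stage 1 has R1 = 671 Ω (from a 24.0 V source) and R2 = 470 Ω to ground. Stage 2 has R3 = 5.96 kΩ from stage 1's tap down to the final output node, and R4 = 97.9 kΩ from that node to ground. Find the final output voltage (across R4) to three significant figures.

Stage 2 presents R3+R4 = 103900 Ω as a load on stage 1's tap.
Stage 1's lower leg becomes R2‖(R3+R4) = 467.9 Ω, so V_mid = 24.0 × 467.9/1139 = 9.860 V.
Stage 2 is itself unloaded: V_out = V_mid × R4/(R3+R4) = 9.860 × 97900/103900 = 9.29 V.

V_out ≈ 9.29 V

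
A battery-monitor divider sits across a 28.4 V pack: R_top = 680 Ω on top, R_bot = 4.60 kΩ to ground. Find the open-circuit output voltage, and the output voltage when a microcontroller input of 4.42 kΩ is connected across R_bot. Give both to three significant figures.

Unloaded: 24.7 V; loaded: 21.8 V

Open-circuit: V = 28.4 × 4600/(680 + 4600) = 24.7 V.
With the load, R_bot becomes R_bot‖R_L = 2254 Ω, so V = 28.4 × 2254/2934 = 21.8 V.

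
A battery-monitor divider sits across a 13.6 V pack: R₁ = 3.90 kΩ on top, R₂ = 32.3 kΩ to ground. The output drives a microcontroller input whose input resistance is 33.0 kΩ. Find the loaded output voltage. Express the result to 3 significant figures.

The load sits in parallel with R₂: R₂‖R_L = (32.3 × 33.0) / (32.3 + 33.0) = 16.32 kΩ.
V_out = 13.6 × 16.32 / (3.90 + 16.32) = 13.6 × 16.32/20.22 = 11.0 V.

V_out ≈ 11.0 V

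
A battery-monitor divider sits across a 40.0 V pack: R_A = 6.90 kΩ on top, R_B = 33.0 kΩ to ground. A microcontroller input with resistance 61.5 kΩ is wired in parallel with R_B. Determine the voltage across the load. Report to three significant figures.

The load sits in parallel with R_B: R_B‖R_L = (33.0 × 61.5) / (33.0 + 61.5) = 21.48 kΩ.
V_out = 40.0 × 21.48 / (6.90 + 21.48) = 40.0 × 21.48/28.38 = 30.3 V.

V_out ≈ 30.3 V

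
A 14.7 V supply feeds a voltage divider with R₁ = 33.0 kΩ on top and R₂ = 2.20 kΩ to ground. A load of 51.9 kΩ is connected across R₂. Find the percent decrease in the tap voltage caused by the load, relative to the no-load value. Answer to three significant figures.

3.82 %

The divider's output (Thévenin) resistance is R₁‖R₂ = 2.062 kΩ.
Fractional drop under load = R_th/(R_th + R_L) = 2.062 / (2.062 + 51.9) = 0.03822.
So the output falls by 3.82 %.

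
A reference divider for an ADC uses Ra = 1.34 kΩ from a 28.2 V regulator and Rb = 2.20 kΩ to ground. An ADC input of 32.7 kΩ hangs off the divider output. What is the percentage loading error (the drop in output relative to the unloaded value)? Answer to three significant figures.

2.48 %

The divider's output (Thévenin) resistance is Ra‖Rb = 0.8328 kΩ.
Fractional drop under load = R_th/(R_th + R_L) = 0.8328 / (0.8328 + 32.7) = 0.02483.
So the output falls by 2.48 %.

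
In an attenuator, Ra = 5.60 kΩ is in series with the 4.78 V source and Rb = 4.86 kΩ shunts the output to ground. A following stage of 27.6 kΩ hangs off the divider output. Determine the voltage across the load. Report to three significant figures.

V_out ≈ 2.03 V

The load sits in parallel with Rb: Rb‖R_L = (4.86 × 27.6) / (4.86 + 27.6) = 4.132 kΩ.
V_out = 4.78 × 4.132 / (5.60 + 4.132) = 4.78 × 4.132/9.732 = 2.03 V.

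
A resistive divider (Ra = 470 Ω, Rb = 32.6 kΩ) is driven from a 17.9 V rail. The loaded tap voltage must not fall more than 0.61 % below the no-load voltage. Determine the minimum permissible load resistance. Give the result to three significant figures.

Output resistance R_th = Ra‖Rb = (470 × 32600)/33070 = 463.3 Ω.
The fractional drop is R_th/(R_th + R_L); requiring this ≤ 0.00610 gives R_L ≥ R_th(1/0.00610 − 1) = 463.3 × 162.9 = 75.5 kΩ.

R_L(min) ≈ 75.5 kΩ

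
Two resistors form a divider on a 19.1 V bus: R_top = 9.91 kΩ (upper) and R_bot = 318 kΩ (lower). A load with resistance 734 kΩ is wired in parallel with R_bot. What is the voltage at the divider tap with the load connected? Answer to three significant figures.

V_out ≈ 18.3 V

The load sits in parallel with R_bot: R_bot‖R_L = (318 × 734) / (318 + 734) = 221.9 kΩ.
V_out = 19.1 × 221.9 / (9.91 + 221.9) = 19.1 × 221.9/231.8 = 18.3 V.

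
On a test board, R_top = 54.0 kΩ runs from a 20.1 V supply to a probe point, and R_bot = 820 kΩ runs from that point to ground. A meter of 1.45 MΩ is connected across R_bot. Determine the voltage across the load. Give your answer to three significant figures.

V_out ≈ 18.2 V

The load sits in parallel with R_bot: R_bot‖R_L = (820 × 1450) / (820 + 1450) = 523.8 kΩ.
V_out = 20.1 × 523.8 / (54.0 + 523.8) = 20.1 × 523.8/577.8 = 18.2 V.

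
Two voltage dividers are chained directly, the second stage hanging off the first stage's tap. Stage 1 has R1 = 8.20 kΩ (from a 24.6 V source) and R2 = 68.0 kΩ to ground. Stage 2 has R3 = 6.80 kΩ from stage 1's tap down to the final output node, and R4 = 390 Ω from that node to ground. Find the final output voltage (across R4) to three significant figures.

V_out ≈ 0.590 V

Stage 2 presents R3+R4 = 7190 Ω as a load on stage 1's tap.
Stage 1's lower leg becomes R2‖(R3+R4) = 6502 Ω, so V_mid = 24.6 × 6502/14700 = 10.88 V.
Stage 2 is itself unloaded: V_out = V_mid × R4/(R3+R4) = 10.88 × 390/7190 = 0.590 V.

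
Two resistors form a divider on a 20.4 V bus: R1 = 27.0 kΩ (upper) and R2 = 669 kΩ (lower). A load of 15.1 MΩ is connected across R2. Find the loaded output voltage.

The load sits in parallel with R2: R2‖R_L = (669 × 15100) / (669 + 15100) = 640.6 kΩ.
V_out = 20.4 × 640.6 / (27.0 + 640.6) = 20.4 × 640.6/667.6 = 19.6 V.

V_out ≈ 19.6 V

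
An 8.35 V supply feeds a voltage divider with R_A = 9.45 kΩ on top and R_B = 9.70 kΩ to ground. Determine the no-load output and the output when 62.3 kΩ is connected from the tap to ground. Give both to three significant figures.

Open-circuit: V = 8.35 × 9.70/(9.45 + 9.70) = 4.23 V.
With the load, R_B becomes R_B‖R_L = 8.393 kΩ, so V = 8.35 × 8.393/17.84 = 3.93 V.

Unloaded: 4.23 V; loaded: 3.93 V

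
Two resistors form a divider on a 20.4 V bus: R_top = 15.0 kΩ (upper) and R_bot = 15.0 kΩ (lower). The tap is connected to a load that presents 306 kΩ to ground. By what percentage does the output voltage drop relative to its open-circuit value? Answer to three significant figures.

2.39 %

The divider's output (Thévenin) resistance is R_top‖R_bot = 7.500 kΩ.
Fractional drop under load = R_th/(R_th + R_L) = 7.500 / (7.500 + 306) = 0.02392.
So the output falls by 2.39 %.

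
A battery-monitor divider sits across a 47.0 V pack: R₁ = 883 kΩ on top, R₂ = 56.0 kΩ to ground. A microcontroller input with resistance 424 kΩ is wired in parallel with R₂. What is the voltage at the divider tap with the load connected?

V_out ≈ 2.49 V

The load sits in parallel with R₂: R₂‖R_L = (56.0 × 424) / (56.0 + 424) = 49.47 kΩ.
V_out = 47.0 × 49.47 / (883 + 49.47) = 47.0 × 49.47/932.5 = 2.49 V.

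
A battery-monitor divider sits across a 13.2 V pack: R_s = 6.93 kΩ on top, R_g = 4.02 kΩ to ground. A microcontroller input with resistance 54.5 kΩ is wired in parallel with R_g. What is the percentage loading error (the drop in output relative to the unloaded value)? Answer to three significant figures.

4.46 %

The divider's output (Thévenin) resistance is R_s‖R_g = 2.544 kΩ.
Fractional drop under load = R_th/(R_th + R_L) = 2.544 / (2.544 + 54.5) = 0.04460.
So the output falls by 4.46 %.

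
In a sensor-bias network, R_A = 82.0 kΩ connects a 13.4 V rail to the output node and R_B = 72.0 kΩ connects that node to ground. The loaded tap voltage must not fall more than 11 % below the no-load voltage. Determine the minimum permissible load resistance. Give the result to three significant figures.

R_L(min) ≈ 310 kΩ

Output resistance R_th = R_A‖R_B = (82.0 × 72.0)/154.0 = 38.34 kΩ.
The fractional drop is R_th/(R_th + R_L); requiring this ≤ 0.110 gives R_L ≥ R_th(1/0.110 − 1) = 38.34 × 8.091 = 310 kΩ.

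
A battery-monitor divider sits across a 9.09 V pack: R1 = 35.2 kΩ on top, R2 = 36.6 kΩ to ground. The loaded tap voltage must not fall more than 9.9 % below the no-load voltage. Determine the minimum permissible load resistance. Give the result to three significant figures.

R_L(min) ≈ 163 kΩ

Output resistance R_th = R1‖R2 = (35.2 × 36.6)/71.80 = 17.94 kΩ.
The fractional drop is R_th/(R_th + R_L); requiring this ≤ 0.0990 gives R_L ≥ R_th(1/0.0990 − 1) = 17.94 × 9.101 = 163 kΩ.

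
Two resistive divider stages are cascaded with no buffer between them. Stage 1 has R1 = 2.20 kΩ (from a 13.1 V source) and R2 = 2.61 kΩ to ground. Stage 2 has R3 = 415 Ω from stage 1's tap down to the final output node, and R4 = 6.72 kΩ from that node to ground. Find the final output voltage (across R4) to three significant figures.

Stage 2 presents R3+R4 = 7135 Ω as a load on stage 1's tap.
Stage 1's lower leg becomes R2‖(R3+R4) = 1911 Ω, so V_mid = 13.1 × 1911/4111 = 6.089 V.
Stage 2 is itself unloaded: V_out = V_mid × R4/(R3+R4) = 6.089 × 6720/7135 = 5.74 V.

V_out ≈ 5.74 V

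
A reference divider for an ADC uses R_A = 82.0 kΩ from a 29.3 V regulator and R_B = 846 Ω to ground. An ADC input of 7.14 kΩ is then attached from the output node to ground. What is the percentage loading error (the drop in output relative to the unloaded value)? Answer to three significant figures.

Unloaded V = 29.3 × 846/82850 = 0.29920 V.
Loaded: R_B‖R_L = 756.4 Ω, giving V = 29.3 × 756.4/82760 = 0.26780 V.
Drop = (0.29920 − 0.26780) / 0.29920 = 10.5 %.

10.5 %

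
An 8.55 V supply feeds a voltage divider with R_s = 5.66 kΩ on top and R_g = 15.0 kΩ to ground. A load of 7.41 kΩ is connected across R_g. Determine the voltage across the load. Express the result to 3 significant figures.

The load sits in parallel with R_g: R_g‖R_L = (15.0 × 7.41) / (15.0 + 7.41) = 4.960 kΩ.
V_out = 8.55 × 4.960 / (5.66 + 4.960) = 8.55 × 4.960/10.62 = 3.99 V.
(Unloaded it would have been 6.21 V.)

V_out ≈ 3.99 V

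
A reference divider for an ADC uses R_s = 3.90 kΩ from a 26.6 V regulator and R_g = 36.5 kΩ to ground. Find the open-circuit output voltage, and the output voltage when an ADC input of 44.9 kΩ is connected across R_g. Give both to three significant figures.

Unloaded: 24.0 V; loaded: 22.3 V

Open-circuit: V = 26.6 × 36.5/(3.90 + 36.5) = 24.0 V.
With the load, R_g becomes R_g‖R_L = 20.13 kΩ, so V = 26.6 × 20.13/24.03 = 22.3 V.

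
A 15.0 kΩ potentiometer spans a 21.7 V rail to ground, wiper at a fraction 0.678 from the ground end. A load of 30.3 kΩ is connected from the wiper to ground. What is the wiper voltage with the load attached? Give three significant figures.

V ≈ 13.3 V

The wiper splits the pot into (1−α)R = 4.830 kΩ above and αR = 10.17 kΩ below.
Lower section ‖ load = 7.614 kΩ.
V_wiper = 21.7 × 7.614/(4.830 + 7.614) = 13.3 V.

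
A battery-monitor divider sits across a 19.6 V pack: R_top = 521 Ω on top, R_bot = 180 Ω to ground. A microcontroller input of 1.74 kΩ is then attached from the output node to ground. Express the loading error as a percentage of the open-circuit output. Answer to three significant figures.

The divider's output (Thévenin) resistance is R_top‖R_bot = 133.8 Ω.
Fractional drop under load = R_th/(R_th + R_L) = 133.8 / (133.8 + 1740) = 0.07140.
So the output falls by 7.14 %.

7.14 %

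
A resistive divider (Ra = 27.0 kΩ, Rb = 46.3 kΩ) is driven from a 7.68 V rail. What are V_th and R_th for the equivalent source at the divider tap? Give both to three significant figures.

V_th is the open-circuit tap voltage: 7.68 × 46.3/(27.0 + 46.3) = 4.85 V.
With the supply zeroed, Ra and Rb appear in parallel from the tap: R_th = Ra‖Rb = (27.0 × 46.3)/73.30 = 17.1 kΩ.

V_th = 4.85 V, R_th = 17.1 kΩ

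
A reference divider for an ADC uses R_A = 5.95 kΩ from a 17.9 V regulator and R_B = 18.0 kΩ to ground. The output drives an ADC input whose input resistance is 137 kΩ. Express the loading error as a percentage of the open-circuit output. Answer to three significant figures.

The divider's output (Thévenin) resistance is R_A‖R_B = 4.472 kΩ.
Fractional drop under load = R_th/(R_th + R_L) = 4.472 / (4.472 + 137) = 0.03161.
So the output falls by 3.16 %.

3.16 %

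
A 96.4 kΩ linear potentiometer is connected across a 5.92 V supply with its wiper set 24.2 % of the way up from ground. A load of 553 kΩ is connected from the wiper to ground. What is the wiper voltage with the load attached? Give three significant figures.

V ≈ 1.39 V

The wiper splits the pot into (1−α)R = 73.07 kΩ above and αR = 23.33 kΩ below.
Lower section ‖ load = 22.38 kΩ.
V_wiper = 5.92 × 22.38/(73.07 + 22.38) = 1.39 V.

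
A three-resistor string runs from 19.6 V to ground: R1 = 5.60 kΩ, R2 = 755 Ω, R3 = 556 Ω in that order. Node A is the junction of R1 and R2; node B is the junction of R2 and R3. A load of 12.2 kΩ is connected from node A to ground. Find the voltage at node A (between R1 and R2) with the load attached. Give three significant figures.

Below node A the series string R2+R3 = 1311 Ω sits in parallel with the 12200 Ω load: 1184 Ω.
V_A = 19.6 × 1184/(5600 + 1184) = 3.42 V.

V ≈ 3.42 V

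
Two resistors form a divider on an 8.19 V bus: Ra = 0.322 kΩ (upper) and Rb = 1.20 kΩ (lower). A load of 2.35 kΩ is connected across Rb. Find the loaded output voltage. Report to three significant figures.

V_out ≈ 5.83 V

The load sits in parallel with Rb: Rb‖R_L = (1200 × 2350) / (1200 + 2350) = 794.4 Ω.
V_out = 8.19 × 794.4 / (322 + 794.4) = 8.19 × 794.4/1116 = 5.83 V.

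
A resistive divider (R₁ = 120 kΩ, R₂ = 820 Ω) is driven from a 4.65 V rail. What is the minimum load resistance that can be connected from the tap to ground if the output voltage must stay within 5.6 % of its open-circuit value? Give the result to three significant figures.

Output resistance R_th = R₁‖R₂ = (120000 × 820)/120800 = 814.4 Ω.
The fractional drop is R_th/(R_th + R_L); requiring this ≤ 0.0560 gives R_L ≥ R_th(1/0.0560 − 1) = 814.4 × 16.86 = 13.7 kΩ.

R_L(min) ≈ 13.7 kΩ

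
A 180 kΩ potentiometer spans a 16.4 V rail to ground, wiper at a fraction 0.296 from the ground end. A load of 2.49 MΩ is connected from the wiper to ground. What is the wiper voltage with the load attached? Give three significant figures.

V ≈ 4.78 V

The wiper splits the pot into (1−α)R = 126.7 kΩ above and αR = 53.28 kΩ below.
Lower section ‖ load = 52.16 kΩ.
V_wiper = 16.4 × 52.16/(126.7 + 52.16) = 4.78 V.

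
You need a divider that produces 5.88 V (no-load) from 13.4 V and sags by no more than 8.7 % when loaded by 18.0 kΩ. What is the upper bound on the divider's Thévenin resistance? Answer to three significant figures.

Loading drop = R_th/(R_th + R_L) ≤ 0.0870, so R_th ≤ R_L · ε/(1−ε) = 18.0 kΩ × 0.0870/0.9130 = 1.72 kΩ.

R_th ≤ 1.72 kΩ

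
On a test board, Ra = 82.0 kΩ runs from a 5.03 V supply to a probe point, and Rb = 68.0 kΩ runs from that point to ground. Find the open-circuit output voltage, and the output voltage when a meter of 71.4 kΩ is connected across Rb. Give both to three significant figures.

Open-circuit: V = 5.03 × 68.0/(82.0 + 68.0) = 2.28 V.
With the load, Rb becomes Rb‖R_L = 34.83 kΩ, so V = 5.03 × 34.83/116.8 = 1.50 V.

Unloaded: 2.28 V; loaded: 1.50 V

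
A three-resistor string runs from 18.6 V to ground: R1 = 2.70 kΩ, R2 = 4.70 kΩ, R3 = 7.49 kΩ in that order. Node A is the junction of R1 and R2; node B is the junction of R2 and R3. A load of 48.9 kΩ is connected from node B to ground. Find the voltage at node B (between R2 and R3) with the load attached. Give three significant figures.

V ≈ 8.69 V

At node B, R3 is in parallel with the load: R3‖R_L = 6.495 kΩ.
Below node A the resistance is R2 + (R3‖R_L) = 11.20 kΩ, so V_A = 18.6 × 11.20/13.90 = 14.99 V.
Then V_B = V_A × (R3‖R_L)/(R2 + R3‖R_L) = 14.99 × 6.495/11.20 = 8.69 V.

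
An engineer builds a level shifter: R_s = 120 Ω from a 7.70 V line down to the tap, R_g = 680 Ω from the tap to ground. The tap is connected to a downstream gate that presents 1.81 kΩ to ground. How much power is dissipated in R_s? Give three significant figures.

P ≈ 18.9 mW

Total resistance from the source is R_s + (R_g‖R_L) = 614.3 Ω, so I = 7.70/614.3 Ω = 12.53 mA.
P = I²·R_s = (12.53 mA)² × 120 Ω = 18.9 mW.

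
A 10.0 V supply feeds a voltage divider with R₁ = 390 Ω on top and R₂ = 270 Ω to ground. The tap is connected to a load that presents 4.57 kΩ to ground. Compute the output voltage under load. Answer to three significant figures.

The load sits in parallel with R₂: R₂‖R_L = (270 × 4570) / (270 + 4570) = 254.9 Ω.
V_out = 10.0 × 254.9 / (390 + 254.9) = 10.0 × 254.9/644.9 = 3.95 V.
(Unloaded it would have been 4.09 V.)

V_out ≈ 3.95 V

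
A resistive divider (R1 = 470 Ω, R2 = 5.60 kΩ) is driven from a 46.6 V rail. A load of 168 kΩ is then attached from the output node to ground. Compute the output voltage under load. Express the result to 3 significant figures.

The load sits in parallel with R2: R2‖R_L = (5600 × 168000) / (5600 + 168000) = 5419 Ω.
V_out = 46.6 × 5419 / (470 + 5419) = 46.6 × 5419/5889 = 42.9 V.
(Unloaded it would have been 43.0 V.)

V_out ≈ 42.9 V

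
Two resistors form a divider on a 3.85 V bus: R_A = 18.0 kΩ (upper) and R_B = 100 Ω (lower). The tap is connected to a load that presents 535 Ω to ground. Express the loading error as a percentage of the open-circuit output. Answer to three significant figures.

15.7 %

The divider's output (Thévenin) resistance is R_A‖R_B = 99.45 Ω.
Fractional drop under load = R_th/(R_th + R_L) = 99.45 / (99.45 + 535) = 0.1567.
So the output falls by 15.7 %.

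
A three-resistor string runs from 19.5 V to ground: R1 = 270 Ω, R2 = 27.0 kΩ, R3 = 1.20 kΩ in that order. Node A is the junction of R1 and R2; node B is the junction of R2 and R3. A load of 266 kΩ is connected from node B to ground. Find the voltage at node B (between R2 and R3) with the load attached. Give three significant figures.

At node B, R3 is in parallel with the load: R3‖R_L = 1195 Ω.
Below node A the resistance is R2 + (R3‖R_L) = 28190 Ω, so V_A = 19.5 × 28190/28460 = 19.32 V.
Then V_B = V_A × (R3‖R_L)/(R2 + R3‖R_L) = 19.32 × 1195/28190 = 0.818 V.

V ≈ 0.818 V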